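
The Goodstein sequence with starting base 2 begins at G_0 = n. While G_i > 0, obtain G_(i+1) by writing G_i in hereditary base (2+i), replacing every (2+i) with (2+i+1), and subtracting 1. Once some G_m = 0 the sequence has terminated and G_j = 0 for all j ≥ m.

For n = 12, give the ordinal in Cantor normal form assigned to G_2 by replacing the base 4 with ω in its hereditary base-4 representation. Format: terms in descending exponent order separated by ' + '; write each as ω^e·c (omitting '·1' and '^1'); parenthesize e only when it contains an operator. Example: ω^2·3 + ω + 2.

ω^(ω + 1) + ω^2·2 + ω·2 + 1

12 —HB2→ 2^(2 + 1) + 2^2 —bump→ 3^(3 + 1) + 3^3 = 108 —(−1)→ 107
107 —HB3→ 3^(3 + 1) + 2·3^2 + 2·3 + 2 —bump→ 4^(4 + 1) + 2·4^2 + 2·4 + 2 = 1066 —(−1)→ 1065
1065 —HB4→ 4^(4 + 1) + 2·4^2 + 2·4 + 1 —bump→ 5^(5 + 1) + 2·5^2 + 2·5 + 1 = 15686 —(−1)→ 15685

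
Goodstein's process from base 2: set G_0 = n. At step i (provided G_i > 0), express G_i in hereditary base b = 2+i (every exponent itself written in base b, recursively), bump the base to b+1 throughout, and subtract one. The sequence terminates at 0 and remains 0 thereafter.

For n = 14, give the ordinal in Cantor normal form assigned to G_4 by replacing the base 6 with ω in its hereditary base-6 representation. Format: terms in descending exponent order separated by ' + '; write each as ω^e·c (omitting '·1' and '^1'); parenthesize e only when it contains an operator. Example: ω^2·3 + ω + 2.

i=0: 14 = 2^(2 + 1) + 2^2 + 2 (b=2); 2→3: 3^(3 + 1) + 3^3 + 3 = 111; 111−1 = 110
i=1: 110 = 3^(3 + 1) + 3^3 + 2 (b=3); 3→4: 4^(4 + 1) + 4^4 + 2 = 1282; 1282−1 = 1281
i=2: 1281 = 4^(4 + 1) + 4^4 + 1 (b=4); 4→5: 5^(5 + 1) + 5^5 + 1 = 18751; 18751−1 = 18750
i=3: 18750 = 5^(5 + 1) + 5^5 (b=5); 5→6: 6^(6 + 1) + 6^6 = 326592; 326592−1 = 326591
i=4: 326591 = 6^(6 + 1) + 5·6^5 + 5·6^4 + 5·6^3 + 5·6^2 + 5·6 + 5 (b=6); 6→7: 7^(7 + 1) + 5·7^5 + 5·7^4 + 5·7^3 + 5·7^2 + 5·7 + 5 = 5862841; 5862841−1 = 5862840

ω^(ω + 1) + ω^5·5 + ω^4·5 + ω^3·5 + ω^2·5 + ω·5 + 5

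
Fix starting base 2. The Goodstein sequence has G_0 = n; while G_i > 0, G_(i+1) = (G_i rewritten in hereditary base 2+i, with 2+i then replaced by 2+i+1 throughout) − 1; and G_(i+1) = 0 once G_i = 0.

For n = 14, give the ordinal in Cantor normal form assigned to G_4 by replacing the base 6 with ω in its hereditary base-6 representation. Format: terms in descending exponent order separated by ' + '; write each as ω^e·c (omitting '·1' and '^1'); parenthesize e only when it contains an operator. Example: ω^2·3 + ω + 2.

G_0=14  [base 2] 2^(2 + 1) + 2^2 + 2  →[2↦3]→  3^(3 + 1) + 3^3 + 3 = 111  −1 ⇒ G_1=110
G_1=110  [base 3] 3^(3 + 1) + 3^3 + 2  →[3↦4]→  4^(4 + 1) + 4^4 + 2 = 1282  −1 ⇒ G_2=1281
G_2=1281  [base 4] 4^(4 + 1) + 4^4 + 1  →[4↦5]→  5^(5 + 1) + 5^5 + 1 = 18751  −1 ⇒ G_3=18750
G_3=18750  [base 5] 5^(5 + 1) + 5^5  →[5↦6]→  6^(6 + 1) + 6^6 = 326592  −1 ⇒ G_4=326591
G_4=326591  [base 6] 6^(6 + 1) + 5·6^5 + 5·6^4 + 5·6^3 + 5·6^2 + 5·6 + 5  →[6↦7]→  7^(7 + 1) + 5·7^5 + 5·7^4 + 5·7^3 + 5·7^2 + 5·7 + 5 = 5862841  −1 ⇒ G_5=5862840

ω^(ω + 1) + ω^5·5 + ω^4·5 + ω^3·5 + ω^2·5 + ω·5 + 5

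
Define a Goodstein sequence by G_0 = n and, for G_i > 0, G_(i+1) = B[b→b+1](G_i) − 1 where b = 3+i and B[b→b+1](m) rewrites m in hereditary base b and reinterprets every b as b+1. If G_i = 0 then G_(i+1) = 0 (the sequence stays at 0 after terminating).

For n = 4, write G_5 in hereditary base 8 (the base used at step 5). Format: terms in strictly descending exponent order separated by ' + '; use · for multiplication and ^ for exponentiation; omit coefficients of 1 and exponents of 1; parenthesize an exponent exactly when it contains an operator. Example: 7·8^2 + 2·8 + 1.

G_0 = 4. HB_3(4) = 3 + 1. Bump = 5. G_1 = 4.
G_1 = 4. HB_4(4) = 4. Bump = 5. G_2 = 4.
G_2 = 4. HB_5(4) = 4. Bump = 4. G_3 = 3.
G_3 = 3. HB_6(3) = 3. Bump = 3. G_4 = 2.
G_4 = 2. HB_7(2) = 2. Bump = 2. G_5 = 1.
G_5 = 1. HB_8(1) = 1. Bump = 1. G_6 = 0.

1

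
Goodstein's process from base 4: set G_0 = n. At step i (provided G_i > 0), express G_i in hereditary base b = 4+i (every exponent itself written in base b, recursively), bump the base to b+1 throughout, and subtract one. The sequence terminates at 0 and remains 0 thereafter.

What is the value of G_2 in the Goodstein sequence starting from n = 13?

G_0 = 13. HB_4(13) = 3·4 + 1. Bump = 16. G_1 = 15.
G_1 = 15. HB_5(15) = 3·5. Bump = 18. G_2 = 17.
G_2 = 17. HB_6(17) = 2·6 + 5. Bump = 19. G_3 = 18.

17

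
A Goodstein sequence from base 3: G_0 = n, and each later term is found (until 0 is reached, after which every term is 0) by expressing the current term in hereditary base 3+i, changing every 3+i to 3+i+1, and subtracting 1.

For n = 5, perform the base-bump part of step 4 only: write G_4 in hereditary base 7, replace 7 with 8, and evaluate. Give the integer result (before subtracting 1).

base 3: 5 = 3 + 2; at 4: 4 + 2 = 6; next = 5
base 4: 5 = 4 + 1; at 5: 5 + 1 = 6; next = 5
base 5: 5 = 5; at 6: 6 = 6; next = 5
base 6: 5 = 5; at 7: 5 = 5; next = 4
base 7: 4 = 4; at 8: 4 = 4; next = 3

4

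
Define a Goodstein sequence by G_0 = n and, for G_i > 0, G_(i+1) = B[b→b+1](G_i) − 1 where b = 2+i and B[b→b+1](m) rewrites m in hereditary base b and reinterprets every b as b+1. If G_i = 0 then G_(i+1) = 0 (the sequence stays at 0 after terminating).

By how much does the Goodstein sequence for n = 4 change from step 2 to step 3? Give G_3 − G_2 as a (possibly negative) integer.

19

[0] 4 ≡ 2^2 (base 2). Lift 3: 27. −1: 26.
[1] 26 ≡ 2·3^2 + 2·3 + 2 (base 3). Lift 4: 42. −1: 41.
[2] 41 ≡ 2·4^2 + 2·4 + 1 (base 4). Lift 5: 61. −1: 60.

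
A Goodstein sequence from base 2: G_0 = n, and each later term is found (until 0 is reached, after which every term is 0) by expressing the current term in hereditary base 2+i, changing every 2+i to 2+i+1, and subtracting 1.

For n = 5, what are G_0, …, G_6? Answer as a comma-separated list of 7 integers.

G_0=5  [base 2] 2^2 + 1  →[2↦3]→  3^3 + 1 = 28  −1 ⇒ G_1=27
G_1=27  [base 3] 3^3  →[3↦4]→  4^4 = 256  −1 ⇒ G_2=255
G_2=255  [base 4] 3·4^3 + 3·4^2 + 3·4 + 3  →[4↦5]→  3·5^3 + 3·5^2 + 3·5 + 3 = 468  −1 ⇒ G_3=467
G_3=467  [base 5] 3·5^3 + 3·5^2 + 3·5 + 2  →[5↦6]→  3·6^3 + 3·6^2 + 3·6 + 2 = 776  −1 ⇒ G_4=775
G_4=775  [base 6] 3·6^3 + 3·6^2 + 3·6 + 1  →[6↦7]→  3·7^3 + 3·7^2 + 3·7 + 1 = 1198  −1 ⇒ G_5=1197
G_5=1197  [base 7] 3·7^3 + 3·7^2 + 3·7  →[7↦8]→  3·8^3 + 3·8^2 + 3·8 = 1752  −1 ⇒ G_6=1751

5, 27, 255, 467, 775, 1197, 1751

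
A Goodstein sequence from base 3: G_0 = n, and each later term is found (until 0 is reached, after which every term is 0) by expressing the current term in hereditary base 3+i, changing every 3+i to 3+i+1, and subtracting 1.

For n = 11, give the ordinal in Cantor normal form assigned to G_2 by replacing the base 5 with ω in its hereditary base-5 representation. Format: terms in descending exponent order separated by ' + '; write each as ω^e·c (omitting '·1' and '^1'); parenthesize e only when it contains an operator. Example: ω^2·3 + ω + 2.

G_0=11  [base 3] 3^2 + 2  →[3↦4]→  4^2 + 2 = 18  −1 ⇒ G_1=17
G_1=17  [base 4] 4^2 + 1  →[4↦5]→  5^2 + 1 = 26  −1 ⇒ G_2=25
G_2=25  [base 5] 5^2  →[5↦6]→  6^2 = 36  −1 ⇒ G_3=35

ω^2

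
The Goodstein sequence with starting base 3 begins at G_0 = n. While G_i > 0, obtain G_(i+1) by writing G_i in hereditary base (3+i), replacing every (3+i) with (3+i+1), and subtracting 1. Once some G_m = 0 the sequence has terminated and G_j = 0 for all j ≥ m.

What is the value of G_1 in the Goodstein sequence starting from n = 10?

16

step 0: 10 = 3^2 + 1; sub 4 for 3: 4^2 + 1; = 17; G_1 = 17−1 = 16
step 1: 16 = 4^2; sub 5 for 4: 5^2; = 25; G_2 = 25−1 = 24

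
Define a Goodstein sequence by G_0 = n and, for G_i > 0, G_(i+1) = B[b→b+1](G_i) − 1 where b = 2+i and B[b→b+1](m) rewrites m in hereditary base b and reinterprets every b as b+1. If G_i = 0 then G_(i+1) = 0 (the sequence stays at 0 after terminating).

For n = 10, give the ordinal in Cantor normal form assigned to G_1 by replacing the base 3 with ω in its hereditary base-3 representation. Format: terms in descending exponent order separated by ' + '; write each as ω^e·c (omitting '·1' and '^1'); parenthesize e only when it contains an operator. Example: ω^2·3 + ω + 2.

G_0 = 10. HB_2(10) = 2^(2 + 1) + 2. Bump = 84. G_1 = 83.
G_1 = 83. HB_3(83) = 3^(3 + 1) + 2. Bump = 1026. G_2 = 1025.

ω^(ω + 1) + 2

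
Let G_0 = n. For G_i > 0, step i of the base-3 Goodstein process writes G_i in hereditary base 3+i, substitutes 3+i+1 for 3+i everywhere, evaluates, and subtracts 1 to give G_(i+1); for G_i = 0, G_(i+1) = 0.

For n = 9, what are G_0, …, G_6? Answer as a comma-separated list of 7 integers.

9, 15, 17, 19, 21, 23, 24

G_0=9  [base 3] 3^2  →[3↦4]→  4^2 = 16  −1 ⇒ G_1=15
G_1=15  [base 4] 3·4 + 3  →[4↦5]→  3·5 + 3 = 18  −1 ⇒ G_2=17
G_2=17  [base 5] 3·5 + 2  →[5↦6]→  3·6 + 2 = 20  −1 ⇒ G_3=19
G_3=19  [base 6] 3·6 + 1  →[6↦7]→  3·7 + 1 = 22  −1 ⇒ G_4=21
G_4=21  [base 7] 3·7  →[7↦8]→  3·8 = 24  −1 ⇒ G_5=23
G_5=23  [base 8] 2·8 + 7  →[8↦9]→  2·9 + 7 = 25  −1 ⇒ G_6=24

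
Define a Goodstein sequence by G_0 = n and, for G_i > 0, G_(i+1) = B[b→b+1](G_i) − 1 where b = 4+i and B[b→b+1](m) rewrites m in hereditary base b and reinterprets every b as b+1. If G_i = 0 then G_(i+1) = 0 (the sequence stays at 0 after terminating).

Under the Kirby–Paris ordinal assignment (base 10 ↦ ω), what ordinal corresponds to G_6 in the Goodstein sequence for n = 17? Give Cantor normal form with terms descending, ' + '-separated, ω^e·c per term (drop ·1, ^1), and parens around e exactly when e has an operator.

17 —HB4→ 4^2 + 1 —bump→ 5^2 + 1 = 26 —(−1)→ 25
25 —HB5→ 5^2 —bump→ 6^2 = 36 —(−1)→ 35
35 —HB6→ 5·6 + 5 —bump→ 5·7 + 5 = 40 —(−1)→ 39
39 —HB7→ 5·7 + 4 —bump→ 5·8 + 4 = 44 —(−1)→ 43
43 —HB8→ 5·8 + 3 —bump→ 5·9 + 3 = 48 —(−1)→ 47
47 —HB9→ 5·9 + 2 —bump→ 5·10 + 2 = 52 —(−1)→ 51
51 —HB10→ 5·10 + 1 —bump→ 5·11 + 1 = 56 —(−1)→ 55

ω·5 + 1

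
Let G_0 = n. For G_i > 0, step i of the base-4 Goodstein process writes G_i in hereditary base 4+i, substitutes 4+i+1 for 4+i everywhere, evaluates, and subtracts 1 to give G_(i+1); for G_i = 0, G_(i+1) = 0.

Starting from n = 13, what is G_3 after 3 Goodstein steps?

13 —HB4→ 3·4 + 1 —bump→ 3·5 + 1 = 16 —(−1)→ 15
15 —HB5→ 3·5 —bump→ 3·6 = 18 —(−1)→ 17
17 —HB6→ 2·6 + 5 —bump→ 2·7 + 5 = 19 —(−1)→ 18
18 —HB7→ 2·7 + 4 —bump→ 2·8 + 4 = 20 —(−1)→ 19

18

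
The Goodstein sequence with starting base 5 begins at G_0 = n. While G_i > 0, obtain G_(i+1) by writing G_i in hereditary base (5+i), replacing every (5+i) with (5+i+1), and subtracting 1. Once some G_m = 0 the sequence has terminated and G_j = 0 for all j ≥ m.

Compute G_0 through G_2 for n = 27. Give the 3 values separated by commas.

27, 37, 49

27 —HB5→ 5^2 + 2 —bump→ 6^2 + 2 = 38 —(−1)→ 37
37 —HB6→ 6^2 + 1 —bump→ 7^2 + 1 = 50 —(−1)→ 49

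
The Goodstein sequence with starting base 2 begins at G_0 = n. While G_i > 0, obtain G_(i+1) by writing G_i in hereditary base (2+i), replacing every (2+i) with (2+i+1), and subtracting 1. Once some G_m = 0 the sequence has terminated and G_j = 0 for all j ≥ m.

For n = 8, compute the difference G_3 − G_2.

G_0 = 8. HB_2(8) = 2^(2 + 1). Bump = 81. G_1 = 80.
G_1 = 80. HB_3(80) = 2·3^3 + 2·3^2 + 2·3 + 2. Bump = 554. G_2 = 553.
G_2 = 553. HB_4(553) = 2·4^4 + 2·4^2 + 2·4 + 1. Bump = 6311. G_3 = 6310.

5757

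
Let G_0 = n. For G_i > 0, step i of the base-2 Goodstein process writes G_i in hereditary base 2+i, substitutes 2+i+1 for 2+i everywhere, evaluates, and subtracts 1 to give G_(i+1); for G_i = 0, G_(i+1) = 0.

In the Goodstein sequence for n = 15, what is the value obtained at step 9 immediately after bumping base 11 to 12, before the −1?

i=0: 15 = 2^(2 + 1) + 2^2 + 2 + 1 (b=2); 2→3: 3^(3 + 1) + 3^3 + 3 + 1 = 112; 112−1 = 111
i=1: 111 = 3^(3 + 1) + 3^3 + 3 (b=3); 3→4: 4^(4 + 1) + 4^4 + 4 = 1284; 1284−1 = 1283
i=2: 1283 = 4^(4 + 1) + 4^4 + 3 (b=4); 4→5: 5^(5 + 1) + 5^5 + 3 = 18753; 18753−1 = 18752
i=3: 18752 = 5^(5 + 1) + 5^5 + 2 (b=5); 5→6: 6^(6 + 1) + 6^6 + 2 = 326594; 326594−1 = 326593
i=4: 326593 = 6^(6 + 1) + 6^6 + 1 (b=6); 6→7: 7^(7 + 1) + 7^7 + 1 = 6588345; 6588345−1 = 6588344
i=5: 6588344 = 7^(7 + 1) + 7^7 (b=7); 7→8: 8^(8 + 1) + 8^8 = 150994944; 150994944−1 = 150994943
i=6: 150994943 = 8^(8 + 1) + 7·8^7 + 7·8^6 + 7·8^5 + 7·8^4 + 7·8^3 + 7·8^2 + 7·8 + 7 (b=8); 8→9: 9^(9 + 1) + 7·9^7 + 7·9^6 + 7·9^5 + 7·9^4 + 7·9^3 + 7·9^2 + 7·9 + 7 = 3524450281; 3524450281−1 = 3524450280
i=7: 3524450280 = 9^(9 + 1) + 7·9^7 + 7·9^6 + 7·9^5 + 7·9^4 + 7·9^3 + 7·9^2 + 7·9 + 6 (b=9); 9→10: 10^(10 + 1) + 7·10^7 + 7·10^6 + 7·10^5 + 7·10^4 + 7·10^3 + 7·10^2 + 7·10 + 6 = 100077777776; 100077777776−1 = 100077777775
i=8: 100077777775 = 10^(10 + 1) + 7·10^7 + 7·10^6 + 7·10^5 + 7·10^4 + 7·10^3 + 7·10^2 + 7·10 + 5 (b=10); 10→11: 11^(11 + 1) + 7·11^7 + 7·11^6 + 7·11^5 + 7·11^4 + 7·11^3 + 7·11^2 + 7·11 + 5 = 3138578427935; 3138578427935−1 = 3138578427934

106993479003784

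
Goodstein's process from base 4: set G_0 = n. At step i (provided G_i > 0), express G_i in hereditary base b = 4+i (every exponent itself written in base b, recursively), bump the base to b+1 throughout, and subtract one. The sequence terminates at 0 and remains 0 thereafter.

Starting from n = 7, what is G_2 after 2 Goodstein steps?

i=0: 7 = 4 + 3 (b=4); 4→5: 5 + 3 = 8; 8−1 = 7
i=1: 7 = 5 + 2 (b=5); 5→6: 6 + 2 = 8; 8−1 = 7
i=2: 7 = 6 + 1 (b=6); 6→7: 7 + 1 = 8; 8−1 = 7

7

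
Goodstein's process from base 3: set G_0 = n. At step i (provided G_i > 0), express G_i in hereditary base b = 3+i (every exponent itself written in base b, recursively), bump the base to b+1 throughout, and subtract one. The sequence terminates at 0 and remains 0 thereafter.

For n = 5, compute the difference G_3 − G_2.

(0) 5|_3 = 3 + 2 ↦ 4 + 2|_4 = 6 ⇒ 5
(1) 5|_4 = 4 + 1 ↦ 5 + 1|_5 = 6 ⇒ 5
(2) 5|_5 = 5 ↦ 6|_6 = 6 ⇒ 5

0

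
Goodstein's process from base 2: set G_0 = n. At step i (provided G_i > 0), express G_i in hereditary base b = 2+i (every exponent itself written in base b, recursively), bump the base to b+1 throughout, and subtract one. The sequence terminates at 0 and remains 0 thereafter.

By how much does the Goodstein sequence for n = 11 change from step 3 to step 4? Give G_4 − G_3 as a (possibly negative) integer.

264310

step 0: 11 = 2^(2 + 1) + 2 + 1; sub 3 for 2: 3^(3 + 1) + 3 + 1; = 85; G_1 = 85−1 = 84
step 1: 84 = 3^(3 + 1) + 3; sub 4 for 3: 4^(4 + 1) + 4; = 1028; G_2 = 1028−1 = 1027
step 2: 1027 = 4^(4 + 1) + 3; sub 5 for 4: 5^(5 + 1) + 3; = 15628; G_3 = 15628−1 = 15627
step 3: 15627 = 5^(5 + 1) + 2; sub 6 for 5: 6^(6 + 1) + 2; = 279938; G_4 = 279938−1 = 279937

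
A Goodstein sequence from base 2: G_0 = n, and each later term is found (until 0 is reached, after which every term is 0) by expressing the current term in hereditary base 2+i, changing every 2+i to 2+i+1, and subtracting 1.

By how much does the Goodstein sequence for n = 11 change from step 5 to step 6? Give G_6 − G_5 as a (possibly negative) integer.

[0] 11 ≡ 2^(2 + 1) + 2 + 1 (base 2). Lift 3: 85. −1: 84.
[1] 84 ≡ 3^(3 + 1) + 3 (base 3). Lift 4: 1028. −1: 1027.
[2] 1027 ≡ 4^(4 + 1) + 3 (base 4). Lift 5: 15628. −1: 15627.
[3] 15627 ≡ 5^(5 + 1) + 2 (base 5). Lift 6: 279938. −1: 279937.
[4] 279937 ≡ 6^(6 + 1) + 1 (base 6). Lift 7: 5764802. −1: 5764801.
[5] 5764801 ≡ 7^(7 + 1) (base 7). Lift 8: 134217728. −1: 134217727.

128452926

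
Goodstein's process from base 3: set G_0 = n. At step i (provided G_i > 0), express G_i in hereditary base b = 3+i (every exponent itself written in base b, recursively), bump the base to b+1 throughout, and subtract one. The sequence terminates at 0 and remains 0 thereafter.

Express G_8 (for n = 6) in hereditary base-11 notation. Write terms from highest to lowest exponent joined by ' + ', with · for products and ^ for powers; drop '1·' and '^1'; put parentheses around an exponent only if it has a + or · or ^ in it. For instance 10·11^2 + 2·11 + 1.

6 —HB3→ 2·3 —bump→ 2·4 = 8 —(−1)→ 7
7 —HB4→ 4 + 3 —bump→ 5 + 3 = 8 —(−1)→ 7
7 —HB5→ 5 + 2 —bump→ 6 + 2 = 8 —(−1)→ 7
7 —HB6→ 6 + 1 —bump→ 7 + 1 = 8 —(−1)→ 7
7 —HB7→ 7 —bump→ 8 = 8 —(−1)→ 7
7 —HB8→ 7 —bump→ 7 = 7 —(−1)→ 6
6 —HB9→ 6 —bump→ 6 = 6 —(−1)→ 5
5 —HB10→ 5 —bump→ 5 = 5 —(−1)→ 4

4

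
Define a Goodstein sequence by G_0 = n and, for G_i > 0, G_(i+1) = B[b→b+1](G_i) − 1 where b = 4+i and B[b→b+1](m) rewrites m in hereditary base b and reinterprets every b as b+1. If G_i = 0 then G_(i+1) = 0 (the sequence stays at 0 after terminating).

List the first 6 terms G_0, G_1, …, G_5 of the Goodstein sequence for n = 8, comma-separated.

8, 9, 9, 9, 9, 9

i=0: 8 = 2·4 (b=4); 4→5: 2·5 = 10; 10−1 = 9
i=1: 9 = 5 + 4 (b=5); 5→6: 6 + 4 = 10; 10−1 = 9
i=2: 9 = 6 + 3 (b=6); 6→7: 7 + 3 = 10; 10−1 = 9
i=3: 9 = 7 + 2 (b=7); 7→8: 8 + 2 = 10; 10−1 = 9
i=4: 9 = 8 + 1 (b=8); 8→9: 9 + 1 = 10; 10−1 = 9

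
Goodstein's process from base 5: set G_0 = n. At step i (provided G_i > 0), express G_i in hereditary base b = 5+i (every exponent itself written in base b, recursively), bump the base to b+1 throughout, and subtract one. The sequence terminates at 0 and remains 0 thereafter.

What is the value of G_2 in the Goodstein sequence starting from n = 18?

22

(0) 18|_5 = 3·5 + 3 ↦ 3·6 + 3|_6 = 21 ⇒ 20
(1) 20|_6 = 3·6 + 2 ↦ 3·7 + 2|_7 = 23 ⇒ 22
(2) 22|_7 = 3·7 + 1 ↦ 3·8 + 1|_8 = 25 ⇒ 24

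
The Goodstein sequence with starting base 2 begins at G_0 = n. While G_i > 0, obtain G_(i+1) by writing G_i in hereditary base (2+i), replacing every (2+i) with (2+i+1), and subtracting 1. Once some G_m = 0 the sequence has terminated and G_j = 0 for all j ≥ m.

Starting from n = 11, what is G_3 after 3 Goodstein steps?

15627

base 2: 11 = 2^(2 + 1) + 2 + 1; at 3: 3^(3 + 1) + 3 + 1 = 85; next = 84
base 3: 84 = 3^(3 + 1) + 3; at 4: 4^(4 + 1) + 4 = 1028; next = 1027
base 4: 1027 = 4^(4 + 1) + 3; at 5: 5^(5 + 1) + 3 = 15628; next = 15627
base 5: 15627 = 5^(5 + 1) + 2; at 6: 6^(6 + 1) + 2 = 279938; next = 279937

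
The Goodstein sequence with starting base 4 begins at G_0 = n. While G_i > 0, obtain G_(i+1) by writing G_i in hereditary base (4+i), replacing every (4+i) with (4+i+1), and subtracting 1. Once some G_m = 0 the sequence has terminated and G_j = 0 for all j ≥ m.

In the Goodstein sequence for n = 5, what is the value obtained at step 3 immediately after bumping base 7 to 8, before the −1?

G_0 = 5. HB_4(5) = 4 + 1. Bump = 6. G_1 = 5.
G_1 = 5. HB_5(5) = 5. Bump = 6. G_2 = 5.
G_2 = 5. HB_6(5) = 5. Bump = 5. G_3 = 4.

4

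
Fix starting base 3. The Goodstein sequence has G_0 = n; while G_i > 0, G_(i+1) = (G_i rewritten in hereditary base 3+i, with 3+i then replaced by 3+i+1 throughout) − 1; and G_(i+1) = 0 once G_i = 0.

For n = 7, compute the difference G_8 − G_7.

-1

G_0 = 7. HB_3(7) = 2·3 + 1. Bump = 9. G_1 = 8.
G_1 = 8. HB_4(8) = 2·4. Bump = 10. G_2 = 9.
G_2 = 9. HB_5(9) = 5 + 4. Bump = 10. G_3 = 9.
G_3 = 9. HB_6(9) = 6 + 3. Bump = 10. G_4 = 9.
G_4 = 9. HB_7(9) = 7 + 2. Bump = 10. G_5 = 9.
G_5 = 9. HB_8(9) = 8 + 1. Bump = 10. G_6 = 9.
G_6 = 9. HB_9(9) = 9. Bump = 10. G_7 = 9.
G_7 = 9. HB_10(9) = 9. Bump = 9. G_8 = 8.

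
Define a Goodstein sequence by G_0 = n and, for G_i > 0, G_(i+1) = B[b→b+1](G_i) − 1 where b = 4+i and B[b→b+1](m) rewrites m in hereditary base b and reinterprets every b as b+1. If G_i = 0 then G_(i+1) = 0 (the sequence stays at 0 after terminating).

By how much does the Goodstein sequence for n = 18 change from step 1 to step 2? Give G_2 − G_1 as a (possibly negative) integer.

base 4: 18 = 4^2 + 2; at 5: 5^2 + 2 = 27; next = 26
base 5: 26 = 5^2 + 1; at 6: 6^2 + 1 = 37; next = 36

10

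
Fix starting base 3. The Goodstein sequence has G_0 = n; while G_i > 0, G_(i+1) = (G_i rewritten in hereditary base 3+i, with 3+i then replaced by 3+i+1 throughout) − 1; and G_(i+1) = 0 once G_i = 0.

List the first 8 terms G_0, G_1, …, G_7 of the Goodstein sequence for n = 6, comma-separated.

[0] 6 ≡ 2·3 (base 3). Lift 4: 8. −1: 7.
[1] 7 ≡ 4 + 3 (base 4). Lift 5: 8. −1: 7.
[2] 7 ≡ 5 + 2 (base 5). Lift 6: 8. −1: 7.
[3] 7 ≡ 6 + 1 (base 6). Lift 7: 8. −1: 7.
[4] 7 ≡ 7 (base 7). Lift 8: 8. −1: 7.
[5] 7 ≡ 7 (base 8). Lift 9: 7. −1: 6.
[6] 6 ≡ 6 (base 9). Lift 10: 6. −1: 5.

6, 7, 7, 7, 7, 7, 6, 5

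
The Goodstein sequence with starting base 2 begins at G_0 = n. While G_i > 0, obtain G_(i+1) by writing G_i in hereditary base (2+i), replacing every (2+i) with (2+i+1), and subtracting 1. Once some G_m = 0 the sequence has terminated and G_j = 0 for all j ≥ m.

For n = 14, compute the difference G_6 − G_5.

128542131

i=0: 14 = 2^(2 + 1) + 2^2 + 2 (b=2); 2→3: 3^(3 + 1) + 3^3 + 3 = 111; 111−1 = 110
i=1: 110 = 3^(3 + 1) + 3^3 + 2 (b=3); 3→4: 4^(4 + 1) + 4^4 + 2 = 1282; 1282−1 = 1281
i=2: 1281 = 4^(4 + 1) + 4^4 + 1 (b=4); 4→5: 5^(5 + 1) + 5^5 + 1 = 18751; 18751−1 = 18750
i=3: 18750 = 5^(5 + 1) + 5^5 (b=5); 5→6: 6^(6 + 1) + 6^6 = 326592; 326592−1 = 326591
i=4: 326591 = 6^(6 + 1) + 5·6^5 + 5·6^4 + 5·6^3 + 5·6^2 + 5·6 + 5 (b=6); 6→7: 7^(7 + 1) + 5·7^5 + 5·7^4 + 5·7^3 + 5·7^2 + 5·7 + 5 = 5862841; 5862841−1 = 5862840
i=5: 5862840 = 7^(7 + 1) + 5·7^5 + 5·7^4 + 5·7^3 + 5·7^2 + 5·7 + 4 (b=7); 7→8: 8^(8 + 1) + 5·8^5 + 5·8^4 + 5·8^3 + 5·8^2 + 5·8 + 4 = 134404972; 134404972−1 = 134404971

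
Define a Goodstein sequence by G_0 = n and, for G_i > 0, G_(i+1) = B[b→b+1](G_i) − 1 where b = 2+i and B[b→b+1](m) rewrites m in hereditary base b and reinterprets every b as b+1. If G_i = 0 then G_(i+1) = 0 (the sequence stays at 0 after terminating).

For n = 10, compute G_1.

83

G_0 = 10. HB_2(10) = 2^(2 + 1) + 2. Bump = 84. G_1 = 83.
G_1 = 83. HB_3(83) = 3^(3 + 1) + 2. Bump = 1026. G_2 = 1025.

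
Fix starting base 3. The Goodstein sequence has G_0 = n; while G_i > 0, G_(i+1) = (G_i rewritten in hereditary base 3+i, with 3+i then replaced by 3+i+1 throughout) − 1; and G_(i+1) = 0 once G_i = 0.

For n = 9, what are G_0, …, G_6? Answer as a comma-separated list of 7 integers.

9, 15, 17, 19, 21, 23, 24

9 —HB3→ 3^2 —bump→ 4^2 = 16 —(−1)→ 15
15 —HB4→ 3·4 + 3 —bump→ 3·5 + 3 = 18 —(−1)→ 17
17 —HB5→ 3·5 + 2 —bump→ 3·6 + 2 = 20 —(−1)→ 19
19 —HB6→ 3·6 + 1 —bump→ 3·7 + 1 = 22 —(−1)→ 21
21 —HB7→ 3·7 —bump→ 3·8 = 24 —(−1)→ 23
23 —HB8→ 2·8 + 7 —bump→ 2·9 + 7 = 25 —(−1)→ 24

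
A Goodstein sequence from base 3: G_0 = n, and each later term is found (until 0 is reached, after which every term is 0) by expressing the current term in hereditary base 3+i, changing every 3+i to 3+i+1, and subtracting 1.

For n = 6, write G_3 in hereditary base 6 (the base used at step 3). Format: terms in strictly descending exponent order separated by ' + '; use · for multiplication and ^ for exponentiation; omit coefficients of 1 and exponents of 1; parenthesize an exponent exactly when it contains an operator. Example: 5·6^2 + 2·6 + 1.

6 + 1

[0] 6 ≡ 2·3 (base 3). Lift 4: 8. −1: 7.
[1] 7 ≡ 4 + 3 (base 4). Lift 5: 8. −1: 7.
[2] 7 ≡ 5 + 2 (base 5). Lift 6: 8. −1: 7.
[3] 7 ≡ 6 + 1 (base 6). Lift 7: 8. −1: 7.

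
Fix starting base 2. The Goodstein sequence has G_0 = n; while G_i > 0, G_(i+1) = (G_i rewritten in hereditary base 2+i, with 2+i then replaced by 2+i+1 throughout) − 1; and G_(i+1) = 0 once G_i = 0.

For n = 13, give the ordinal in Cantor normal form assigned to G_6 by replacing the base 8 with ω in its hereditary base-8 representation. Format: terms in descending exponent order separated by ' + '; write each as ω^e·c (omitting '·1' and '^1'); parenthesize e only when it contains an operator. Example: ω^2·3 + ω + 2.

[0] 13 ≡ 2^(2 + 1) + 2^2 + 1 (base 2). Lift 3: 109. −1: 108.
[1] 108 ≡ 3^(3 + 1) + 3^3 (base 3). Lift 4: 1280. −1: 1279.
[2] 1279 ≡ 4^(4 + 1) + 3·4^3 + 3·4^2 + 3·4 + 3 (base 4). Lift 5: 16093. −1: 16092.
[3] 16092 ≡ 5^(5 + 1) + 3·5^3 + 3·5^2 + 3·5 + 2 (base 5). Lift 6: 280712. −1: 280711.
[4] 280711 ≡ 6^(6 + 1) + 3·6^3 + 3·6^2 + 3·6 + 1 (base 6). Lift 7: 5765999. −1: 5765998.
[5] 5765998 ≡ 7^(7 + 1) + 3·7^3 + 3·7^2 + 3·7 (base 7). Lift 8: 134219480. −1: 134219479.
[6] 134219479 ≡ 8^(8 + 1) + 3·8^3 + 3·8^2 + 2·8 + 7 (base 8). Lift 9: 3486786856. −1: 3486786855.

ω^(ω + 1) + ω^3·3 + ω^2·3 + ω·2 + 7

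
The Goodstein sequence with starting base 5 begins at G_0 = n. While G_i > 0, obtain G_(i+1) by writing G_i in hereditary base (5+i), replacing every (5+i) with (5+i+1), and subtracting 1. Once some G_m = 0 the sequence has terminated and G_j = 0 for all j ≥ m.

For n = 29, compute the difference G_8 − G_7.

8

[0] 29 ≡ 5^2 + 4 (base 5). Lift 6: 40. −1: 39.
[1] 39 ≡ 6^2 + 3 (base 6). Lift 7: 52. −1: 51.
[2] 51 ≡ 7^2 + 2 (base 7). Lift 8: 66. −1: 65.
[3] 65 ≡ 8^2 + 1 (base 8). Lift 9: 82. −1: 81.
[4] 81 ≡ 9^2 (base 9). Lift 10: 100. −1: 99.
[5] 99 ≡ 9·10 + 9 (base 10). Lift 11: 108. −1: 107.
[6] 107 ≡ 9·11 + 8 (base 11). Lift 12: 116. −1: 115.
[7] 115 ≡ 9·12 + 7 (base 12). Lift 13: 124. −1: 123.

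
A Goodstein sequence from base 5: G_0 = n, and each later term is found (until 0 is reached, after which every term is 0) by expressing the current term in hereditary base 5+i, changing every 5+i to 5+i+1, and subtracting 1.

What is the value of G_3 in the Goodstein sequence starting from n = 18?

G_0=18  [base 5] 3·5 + 3  →[5↦6]→  3·6 + 3 = 21  −1 ⇒ G_1=20
G_1=20  [base 6] 3·6 + 2  →[6↦7]→  3·7 + 2 = 23  −1 ⇒ G_2=22
G_2=22  [base 7] 3·7 + 1  →[7↦8]→  3·8 + 1 = 25  −1 ⇒ G_3=24

24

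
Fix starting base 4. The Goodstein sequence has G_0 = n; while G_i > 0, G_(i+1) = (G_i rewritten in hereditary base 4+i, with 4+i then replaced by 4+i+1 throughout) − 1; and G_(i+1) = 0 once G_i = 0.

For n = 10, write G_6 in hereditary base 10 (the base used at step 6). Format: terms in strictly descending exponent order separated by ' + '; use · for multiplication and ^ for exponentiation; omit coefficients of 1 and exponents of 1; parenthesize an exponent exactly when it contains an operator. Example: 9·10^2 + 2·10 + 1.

10 + 3

10 —HB4→ 2·4 + 2 —bump→ 2·5 + 2 = 12 —(−1)→ 11
11 —HB5→ 2·5 + 1 —bump→ 2·6 + 1 = 13 —(−1)→ 12
12 —HB6→ 2·6 —bump→ 2·7 = 14 —(−1)→ 13
13 —HB7→ 7 + 6 —bump→ 8 + 6 = 14 —(−1)→ 13
13 —HB8→ 8 + 5 —bump→ 9 + 5 = 14 —(−1)→ 13
13 —HB9→ 9 + 4 —bump→ 10 + 4 = 14 —(−1)→ 13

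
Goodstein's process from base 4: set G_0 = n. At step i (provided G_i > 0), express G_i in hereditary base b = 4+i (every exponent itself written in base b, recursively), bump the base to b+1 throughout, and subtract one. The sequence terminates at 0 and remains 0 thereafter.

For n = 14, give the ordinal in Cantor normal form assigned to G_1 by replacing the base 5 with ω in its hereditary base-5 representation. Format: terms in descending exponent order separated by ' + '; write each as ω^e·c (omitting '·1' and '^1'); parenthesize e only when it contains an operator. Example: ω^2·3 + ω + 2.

ω·3 + 1

(0) 14|_4 = 3·4 + 2 ↦ 3·5 + 2|_5 = 17 ⇒ 16
(1) 16|_5 = 3·5 + 1 ↦ 3·6 + 1|_6 = 19 ⇒ 18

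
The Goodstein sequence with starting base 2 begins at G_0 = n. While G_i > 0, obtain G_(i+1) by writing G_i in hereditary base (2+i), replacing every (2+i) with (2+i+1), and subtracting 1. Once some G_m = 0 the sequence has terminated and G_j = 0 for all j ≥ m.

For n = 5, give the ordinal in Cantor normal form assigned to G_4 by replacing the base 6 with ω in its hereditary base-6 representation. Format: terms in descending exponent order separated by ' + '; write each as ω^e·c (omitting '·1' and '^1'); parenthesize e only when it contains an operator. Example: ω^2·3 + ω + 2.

ω^3·3 + ω^2·3 + ω·3 + 1

5 —HB2→ 2^2 + 1 —bump→ 3^3 + 1 = 28 —(−1)→ 27
27 —HB3→ 3^3 —bump→ 4^4 = 256 —(−1)→ 255
255 —HB4→ 3·4^3 + 3·4^2 + 3·4 + 3 —bump→ 3·5^3 + 3·5^2 + 3·5 + 3 = 468 —(−1)→ 467
467 —HB5→ 3·5^3 + 3·5^2 + 3·5 + 2 —bump→ 3·6^3 + 3·6^2 + 3·6 + 2 = 776 —(−1)→ 775
775 —HB6→ 3·6^3 + 3·6^2 + 3·6 + 1 —bump→ 3·7^3 + 3·7^2 + 3·7 + 1 = 1198 —(−1)→ 1197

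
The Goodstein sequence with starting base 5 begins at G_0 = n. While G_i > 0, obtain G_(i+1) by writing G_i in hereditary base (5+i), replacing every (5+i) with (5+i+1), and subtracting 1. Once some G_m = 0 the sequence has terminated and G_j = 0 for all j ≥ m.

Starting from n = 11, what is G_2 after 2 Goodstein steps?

G_0 = 11. HB_5(11) = 2·5 + 1. Bump = 13. G_1 = 12.
G_1 = 12. HB_6(12) = 2·6. Bump = 14. G_2 = 13.

13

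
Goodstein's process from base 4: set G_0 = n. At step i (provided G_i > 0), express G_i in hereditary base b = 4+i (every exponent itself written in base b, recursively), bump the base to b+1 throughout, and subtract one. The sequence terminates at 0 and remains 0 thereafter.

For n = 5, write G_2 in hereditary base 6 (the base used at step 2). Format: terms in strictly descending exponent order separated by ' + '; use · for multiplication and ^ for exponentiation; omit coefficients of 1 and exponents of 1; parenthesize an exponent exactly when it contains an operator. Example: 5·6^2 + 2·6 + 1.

5

[0] 5 ≡ 4 + 1 (base 4). Lift 5: 6. −1: 5.
[1] 5 ≡ 5 (base 5). Lift 6: 6. −1: 5.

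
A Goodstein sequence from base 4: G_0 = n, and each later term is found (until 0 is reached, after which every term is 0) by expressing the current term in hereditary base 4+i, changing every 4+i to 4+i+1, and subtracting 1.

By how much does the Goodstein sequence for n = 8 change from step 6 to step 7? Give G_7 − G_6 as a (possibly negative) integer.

-1

i=0: 8 = 2·4 (b=4); 4→5: 2·5 = 10; 10−1 = 9
i=1: 9 = 5 + 4 (b=5); 5→6: 6 + 4 = 10; 10−1 = 9
i=2: 9 = 6 + 3 (b=6); 6→7: 7 + 3 = 10; 10−1 = 9
i=3: 9 = 7 + 2 (b=7); 7→8: 8 + 2 = 10; 10−1 = 9
i=4: 9 = 8 + 1 (b=8); 8→9: 9 + 1 = 10; 10−1 = 9
i=5: 9 = 9 (b=9); 9→10: 10 = 10; 10−1 = 9
i=6: 9 = 9 (b=10); 10→11: 9 = 9; 9−1 = 8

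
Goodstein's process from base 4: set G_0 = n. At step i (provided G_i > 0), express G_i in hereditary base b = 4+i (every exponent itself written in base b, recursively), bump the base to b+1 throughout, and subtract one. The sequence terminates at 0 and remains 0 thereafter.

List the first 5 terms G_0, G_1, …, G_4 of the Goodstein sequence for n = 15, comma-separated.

[0] 15 ≡ 3·4 + 3 (base 4). Lift 5: 18. −1: 17.
[1] 17 ≡ 3·5 + 2 (base 5). Lift 6: 20. −1: 19.
[2] 19 ≡ 3·6 + 1 (base 6). Lift 7: 22. −1: 21.
[3] 21 ≡ 3·7 (base 7). Lift 8: 24. −1: 23.

15, 17, 19, 21, 23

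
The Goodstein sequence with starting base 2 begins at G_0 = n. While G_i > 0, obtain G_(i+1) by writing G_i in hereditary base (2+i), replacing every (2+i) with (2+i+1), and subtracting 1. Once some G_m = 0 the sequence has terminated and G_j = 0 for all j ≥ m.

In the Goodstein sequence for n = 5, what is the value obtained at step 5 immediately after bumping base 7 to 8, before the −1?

1752

base 2: 5 = 2^2 + 1; at 3: 3^3 + 1 = 28; next = 27
base 3: 27 = 3^3; at 4: 4^4 = 256; next = 255
base 4: 255 = 3·4^3 + 3·4^2 + 3·4 + 3; at 5: 3·5^3 + 3·5^2 + 3·5 + 3 = 468; next = 467
base 5: 467 = 3·5^3 + 3·5^2 + 3·5 + 2; at 6: 3·6^3 + 3·6^2 + 3·6 + 2 = 776; next = 775
base 6: 775 = 3·6^3 + 3·6^2 + 3·6 + 1; at 7: 3·7^3 + 3·7^2 + 3·7 + 1 = 1198; next = 1197
base 7: 1197 = 3·7^3 + 3·7^2 + 3·7; at 8: 3·8^3 + 3·8^2 + 3·8 = 1752; next = 1751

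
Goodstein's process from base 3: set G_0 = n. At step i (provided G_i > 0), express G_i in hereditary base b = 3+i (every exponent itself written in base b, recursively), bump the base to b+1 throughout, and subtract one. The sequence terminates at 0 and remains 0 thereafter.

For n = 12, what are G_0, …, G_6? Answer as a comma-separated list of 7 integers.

base 3: 12 = 3^2 + 3; at 4: 4^2 + 4 = 20; next = 19
base 4: 19 = 4^2 + 3; at 5: 5^2 + 3 = 28; next = 27
base 5: 27 = 5^2 + 2; at 6: 6^2 + 2 = 38; next = 37
base 6: 37 = 6^2 + 1; at 7: 7^2 + 1 = 50; next = 49
base 7: 49 = 7^2; at 8: 8^2 = 64; next = 63
base 8: 63 = 7·8 + 7; at 9: 7·9 + 7 = 70; next = 69

12, 19, 27, 37, 49, 63, 69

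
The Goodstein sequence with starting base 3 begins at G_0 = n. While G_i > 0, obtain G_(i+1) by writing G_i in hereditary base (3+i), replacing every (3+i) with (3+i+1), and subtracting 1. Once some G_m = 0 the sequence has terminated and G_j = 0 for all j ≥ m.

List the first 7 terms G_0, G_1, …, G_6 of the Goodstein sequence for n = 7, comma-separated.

step 0: 7 = 2·3 + 1; sub 4 for 3: 2·4 + 1; = 9; G_1 = 9−1 = 8
step 1: 8 = 2·4; sub 5 for 4: 2·5; = 10; G_2 = 10−1 = 9
step 2: 9 = 5 + 4; sub 6 for 5: 6 + 4; = 10; G_3 = 10−1 = 9
step 3: 9 = 6 + 3; sub 7 for 6: 7 + 3; = 10; G_4 = 10−1 = 9
step 4: 9 = 7 + 2; sub 8 for 7: 8 + 2; = 10; G_5 = 10−1 = 9
step 5: 9 = 8 + 1; sub 9 for 8: 9 + 1; = 10; G_6 = 10−1 = 9

7, 8, 9, 9, 9, 9, 9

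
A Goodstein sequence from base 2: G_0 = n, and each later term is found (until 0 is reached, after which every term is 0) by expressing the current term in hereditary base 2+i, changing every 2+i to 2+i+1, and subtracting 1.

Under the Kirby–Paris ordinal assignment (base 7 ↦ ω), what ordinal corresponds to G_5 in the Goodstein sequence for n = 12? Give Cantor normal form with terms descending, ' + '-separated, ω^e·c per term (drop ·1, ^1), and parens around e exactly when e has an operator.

ω^(ω + 1) + ω^2·2 + ω + 4

base 2: 12 = 2^(2 + 1) + 2^2; at 3: 3^(3 + 1) + 3^3 = 108; next = 107
base 3: 107 = 3^(3 + 1) + 2·3^2 + 2·3 + 2; at 4: 4^(4 + 1) + 2·4^2 + 2·4 + 2 = 1066; next = 1065
base 4: 1065 = 4^(4 + 1) + 2·4^2 + 2·4 + 1; at 5: 5^(5 + 1) + 2·5^2 + 2·5 + 1 = 15686; next = 15685
base 5: 15685 = 5^(5 + 1) + 2·5^2 + 2·5; at 6: 6^(6 + 1) + 2·6^2 + 2·6 = 280020; next = 280019
base 6: 280019 = 6^(6 + 1) + 2·6^2 + 6 + 5; at 7: 7^(7 + 1) + 2·7^2 + 7 + 5 = 5764911; next = 5764910
base 7: 5764910 = 7^(7 + 1) + 2·7^2 + 7 + 4; at 8: 8^(8 + 1) + 2·8^2 + 8 + 4 = 134217868; next = 134217867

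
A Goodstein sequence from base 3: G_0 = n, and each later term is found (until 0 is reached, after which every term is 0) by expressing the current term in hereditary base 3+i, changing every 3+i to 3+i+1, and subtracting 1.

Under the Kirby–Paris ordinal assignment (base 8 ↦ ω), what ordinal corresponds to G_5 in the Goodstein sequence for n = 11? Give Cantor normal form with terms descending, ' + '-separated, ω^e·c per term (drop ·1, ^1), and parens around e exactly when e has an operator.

ω·5 + 3

G_0 = 11. HB_3(11) = 3^2 + 2. Bump = 18. G_1 = 17.
G_1 = 17. HB_4(17) = 4^2 + 1. Bump = 26. G_2 = 25.
G_2 = 25. HB_5(25) = 5^2. Bump = 36. G_3 = 35.
G_3 = 35. HB_6(35) = 5·6 + 5. Bump = 40. G_4 = 39.
G_4 = 39. HB_7(39) = 5·7 + 4. Bump = 44. G_5 = 43.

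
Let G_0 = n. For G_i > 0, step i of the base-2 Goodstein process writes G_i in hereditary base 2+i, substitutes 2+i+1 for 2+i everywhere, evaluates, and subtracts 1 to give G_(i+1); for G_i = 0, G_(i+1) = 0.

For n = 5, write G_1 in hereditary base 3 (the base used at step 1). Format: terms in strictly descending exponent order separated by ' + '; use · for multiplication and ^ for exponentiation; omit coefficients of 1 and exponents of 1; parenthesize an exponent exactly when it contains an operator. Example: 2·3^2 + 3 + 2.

step 0: 5 = 2^2 + 1; sub 3 for 2: 3^3 + 1; = 28; G_1 = 28−1 = 27
step 1: 27 = 3^3; sub 4 for 3: 4^4; = 256; G_2 = 256−1 = 255

3^3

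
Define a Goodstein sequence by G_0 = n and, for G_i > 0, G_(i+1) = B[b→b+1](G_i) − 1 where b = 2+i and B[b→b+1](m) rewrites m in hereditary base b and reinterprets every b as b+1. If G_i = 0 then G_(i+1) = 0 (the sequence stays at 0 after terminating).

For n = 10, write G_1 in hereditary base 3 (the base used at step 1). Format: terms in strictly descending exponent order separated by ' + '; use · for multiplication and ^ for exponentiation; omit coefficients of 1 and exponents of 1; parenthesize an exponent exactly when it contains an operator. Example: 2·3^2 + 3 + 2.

3^(3 + 1) + 2

step 0: 10 = 2^(2 + 1) + 2; sub 3 for 2: 3^(3 + 1) + 3; = 84; G_1 = 84−1 = 83
step 1: 83 = 3^(3 + 1) + 2; sub 4 for 3: 4^(4 + 1) + 2; = 1026; G_2 = 1026−1 = 1025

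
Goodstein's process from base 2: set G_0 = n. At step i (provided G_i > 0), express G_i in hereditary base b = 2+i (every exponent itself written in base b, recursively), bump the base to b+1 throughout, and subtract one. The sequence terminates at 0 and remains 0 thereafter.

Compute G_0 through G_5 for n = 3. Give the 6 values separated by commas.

G_0 = 3. HB_2(3) = 2 + 1. Bump = 4. G_1 = 3.
G_1 = 3. HB_3(3) = 3. Bump = 4. G_2 = 3.
G_2 = 3. HB_4(3) = 3. Bump = 3. G_3 = 2.
G_3 = 2. HB_5(2) = 2. Bump = 2. G_4 = 1.
G_4 = 1. HB_6(1) = 1. Bump = 1. G_5 = 0.

3, 3, 3, 2, 1, 0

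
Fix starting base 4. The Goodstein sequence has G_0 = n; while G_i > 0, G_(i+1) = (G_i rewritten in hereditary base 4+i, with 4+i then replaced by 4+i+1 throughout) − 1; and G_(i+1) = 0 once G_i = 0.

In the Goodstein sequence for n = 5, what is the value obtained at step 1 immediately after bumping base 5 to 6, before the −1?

base 4: 5 = 4 + 1; at 5: 5 + 1 = 6; next = 5
base 5: 5 = 5; at 6: 6 = 6; next = 5

6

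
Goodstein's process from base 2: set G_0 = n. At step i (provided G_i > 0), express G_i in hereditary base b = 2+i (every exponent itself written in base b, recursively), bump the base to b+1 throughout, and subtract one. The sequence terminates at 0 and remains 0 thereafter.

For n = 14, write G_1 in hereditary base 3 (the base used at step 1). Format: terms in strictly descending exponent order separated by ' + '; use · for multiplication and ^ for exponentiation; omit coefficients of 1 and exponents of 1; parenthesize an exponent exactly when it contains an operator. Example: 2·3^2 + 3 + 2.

3^(3 + 1) + 3^3 + 2

(0) 14|_2 = 2^(2 + 1) + 2^2 + 2 ↦ 3^(3 + 1) + 3^3 + 3|_3 = 111 ⇒ 110
(1) 110|_3 = 3^(3 + 1) + 3^3 + 2 ↦ 4^(4 + 1) + 4^4 + 2|_4 = 1282 ⇒ 1281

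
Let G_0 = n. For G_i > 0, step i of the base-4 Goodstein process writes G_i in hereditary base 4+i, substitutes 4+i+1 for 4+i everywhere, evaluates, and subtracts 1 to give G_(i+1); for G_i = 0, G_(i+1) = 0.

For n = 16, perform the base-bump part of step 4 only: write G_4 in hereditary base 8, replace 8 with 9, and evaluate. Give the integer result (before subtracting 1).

G_0 = 16. HB_4(16) = 4^2. Bump = 25. G_1 = 24.
G_1 = 24. HB_5(24) = 4·5 + 4. Bump = 28. G_2 = 27.
G_2 = 27. HB_6(27) = 4·6 + 3. Bump = 31. G_3 = 30.
G_3 = 30. HB_7(30) = 4·7 + 2. Bump = 34. G_4 = 33.

37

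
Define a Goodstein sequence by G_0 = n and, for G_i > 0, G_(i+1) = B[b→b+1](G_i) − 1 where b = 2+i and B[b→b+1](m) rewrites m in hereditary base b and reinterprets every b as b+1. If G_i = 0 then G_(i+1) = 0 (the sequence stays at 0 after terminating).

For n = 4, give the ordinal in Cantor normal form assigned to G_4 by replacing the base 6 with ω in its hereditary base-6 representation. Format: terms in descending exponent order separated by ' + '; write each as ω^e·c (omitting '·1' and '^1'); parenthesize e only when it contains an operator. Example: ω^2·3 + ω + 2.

ω^2·2 + ω + 5

[0] 4 ≡ 2^2 (base 2). Lift 3: 27. −1: 26.
[1] 26 ≡ 2·3^2 + 2·3 + 2 (base 3). Lift 4: 42. −1: 41.
[2] 41 ≡ 2·4^2 + 2·4 + 1 (base 4). Lift 5: 61. −1: 60.
[3] 60 ≡ 2·5^2 + 2·5 (base 5). Lift 6: 84. −1: 83.
[4] 83 ≡ 2·6^2 + 6 + 5 (base 6). Lift 7: 110. −1: 109.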